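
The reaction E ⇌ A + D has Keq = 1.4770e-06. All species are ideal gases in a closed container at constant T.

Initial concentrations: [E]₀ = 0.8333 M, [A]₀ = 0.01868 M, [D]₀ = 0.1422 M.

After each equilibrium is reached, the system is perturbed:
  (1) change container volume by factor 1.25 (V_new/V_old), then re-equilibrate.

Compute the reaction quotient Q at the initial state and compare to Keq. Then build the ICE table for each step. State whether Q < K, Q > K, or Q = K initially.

Q₀ = 0.003188; Q > K (proceeds reverse)

Q₀ = 0.003188 vs Keq = 1.4770e-06 ⇒ Q>K, reverse
Step 1:
                   E          A          D
  I           0.8333    0.01868     0.1422
  C          0.01867   -0.01867   -0.01867
  E            0.852 1.0187e-05     0.1235
  solve Keq expr → x = -0.01867; check Q = 1.4770e-06
Then change container volume by factor 1.25 (V_new/V_old).
Step 2:
                   E          A          D
  I           0.6816 8.1493e-06    0.09882
  C       -2.0371e-06 2.0371e-06 2.0371e-06
  E           0.6816 1.0186e-05    0.09883
  solve Keq expr → x = 2.0371e-06; check Q = 1.4770e-06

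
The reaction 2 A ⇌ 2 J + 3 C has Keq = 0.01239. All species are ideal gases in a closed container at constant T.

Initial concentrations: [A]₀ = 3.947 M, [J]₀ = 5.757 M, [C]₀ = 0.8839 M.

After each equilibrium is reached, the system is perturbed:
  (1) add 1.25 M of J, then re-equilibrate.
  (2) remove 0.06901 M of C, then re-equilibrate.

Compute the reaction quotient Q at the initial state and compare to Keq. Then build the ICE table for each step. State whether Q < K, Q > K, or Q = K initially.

Q₀ = 1.469; Q > K (proceeds reverse)

Q₀ = 1.469 vs Keq = 0.01239 ⇒ Q>K, reverse
Step 1:
                  A         J         C
  init        3.947     5.757    0.8839
  Δ          0.4531   -0.4531   -0.6796
  eq            4.4     5.304    0.2043
  solve Keq expr → x = -0.2265; check Q = 0.01239
Then add 1.25 M of J.
Step 2:
                  A         J         C
  init          4.4     6.554    0.2043
  Δ          0.0174   -0.0174   -0.0261
  eq          4.417     6.537    0.1782
  solve Keq expr → x = -0.008699; check Q = 0.01239
Then remove 0.06901 M of C.
Step 3:
                  A         J         C
  init        4.417     6.537    0.1092
  Δ        -0.04467   0.04467     0.067
  eq          4.373     6.581    0.1762
  solve Keq expr → x = 0.02233; check Q = 0.01239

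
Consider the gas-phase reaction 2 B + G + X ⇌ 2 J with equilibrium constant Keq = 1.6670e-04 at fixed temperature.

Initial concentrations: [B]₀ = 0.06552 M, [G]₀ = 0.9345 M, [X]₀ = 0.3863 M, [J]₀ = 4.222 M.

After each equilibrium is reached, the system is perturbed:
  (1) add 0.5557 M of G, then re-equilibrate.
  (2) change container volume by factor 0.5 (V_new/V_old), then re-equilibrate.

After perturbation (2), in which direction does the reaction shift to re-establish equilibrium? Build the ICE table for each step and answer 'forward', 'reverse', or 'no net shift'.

Direction: forward

Q₀ = 1.1502e+04 vs Keq = 1.6670e-04 ⇒ Q>K, reverse
Step 1:
                   B          G          X          J
  I          0.06552     0.9345     0.3863      4.222
  C            4.078      2.039      2.039     -4.078
  E            4.144      2.974      2.425     0.1437
  solve Keq expr → x = -2.039; check Q = 1.6670e-04
Then add 0.5557 M of G.
Step 2:
                   B          G          X          J
  I            4.144      3.529      2.425     0.1437
  C         -0.01207  -0.006034  -0.006034    0.01207
  E            4.132      3.523      2.419     0.1558
  solve Keq expr → x = 0.006034; check Q = 1.6670e-04
Then change container volume by factor 0.5 (V_new/V_old).
Step 3:
                   B          G          X          J
  I            8.264      7.047      4.839     0.3115
  C          -0.2762    -0.1381    -0.1381     0.2762
  E            7.987      6.909      4.701     0.5877
  solve Keq expr → x = 0.1381; check Q = 1.6670e-04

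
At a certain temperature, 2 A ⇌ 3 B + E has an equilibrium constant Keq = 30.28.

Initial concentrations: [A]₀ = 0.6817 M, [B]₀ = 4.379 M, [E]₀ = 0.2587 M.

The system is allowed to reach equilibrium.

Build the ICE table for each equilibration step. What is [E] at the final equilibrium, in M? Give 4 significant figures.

[E]_eq = 0.222 M

Q₀ = 46.74 vs Keq = 30.28 ⇒ Q>K, reverse
Step 1:
                  A         B         E
  I          0.6817     4.379    0.2587
  C         0.07345   -0.1102  -0.03673
  E          0.7552     4.269     0.222
  solve Keq expr → x = -0.03673; check Q = 30.28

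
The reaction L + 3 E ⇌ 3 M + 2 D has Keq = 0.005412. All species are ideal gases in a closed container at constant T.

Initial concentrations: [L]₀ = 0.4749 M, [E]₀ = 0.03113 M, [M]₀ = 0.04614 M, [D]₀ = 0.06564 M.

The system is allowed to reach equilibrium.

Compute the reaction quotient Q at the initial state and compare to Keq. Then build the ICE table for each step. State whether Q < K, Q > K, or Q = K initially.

Q₀ = 0.02954; Q > K (proceeds reverse)

Q₀ = 0.02954 vs Keq = 0.005412 ⇒ Q>K, reverse
Step 1:
                  L         E         M         D
  I          0.4749   0.03113   0.04614   0.06564
  C        0.003161  0.009483 -0.009483 -0.006322
  E          0.4781   0.04061   0.03666   0.05932
  solve Keq expr → x = -0.003161; check Q = 0.005412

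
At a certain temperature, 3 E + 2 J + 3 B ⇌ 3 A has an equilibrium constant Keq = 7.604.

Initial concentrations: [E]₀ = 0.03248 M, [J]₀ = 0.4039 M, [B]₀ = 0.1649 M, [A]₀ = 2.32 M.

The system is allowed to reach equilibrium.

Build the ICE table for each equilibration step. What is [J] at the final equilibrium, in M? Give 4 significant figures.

Q₀ = 4.9820e+08 vs Keq = 7.604 ⇒ Q>K, reverse
Step 1:
                    E           J           B           A
  init        0.03248      0.4039      0.1649        2.32
  Δ            0.8014      0.5343      0.8014     -0.8014
  eq           0.8339      0.9382      0.9663       1.519
  solve Keq expr → x = -0.2671; check Q = 7.604

[J]_eq = 0.9382 M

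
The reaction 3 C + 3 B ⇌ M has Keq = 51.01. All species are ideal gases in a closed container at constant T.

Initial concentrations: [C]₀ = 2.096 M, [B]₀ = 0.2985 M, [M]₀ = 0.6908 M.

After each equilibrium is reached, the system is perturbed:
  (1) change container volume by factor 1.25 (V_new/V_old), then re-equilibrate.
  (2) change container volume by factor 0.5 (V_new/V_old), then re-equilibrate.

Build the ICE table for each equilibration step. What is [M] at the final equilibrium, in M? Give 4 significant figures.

[M]_eq = 1.232 M

Q₀ = 2.821 vs Keq = 51.01 ⇒ Q<K, forward
Step 1:
                   C          B          M
  init         2.096     0.2985     0.6908
  Δ          -0.1713    -0.1713    0.05711
  eq           1.925     0.1272     0.7479
  solve Keq expr → x = 0.05711; check Q = 51.01
Then change container volume by factor 1.25 (V_new/V_old).
Step 2:
                   C          B          M
  init          1.54     0.1017     0.5983
  Δ          0.04091    0.04091   -0.01364
  eq           1.581     0.1426     0.5847
  solve Keq expr → x = -0.01364; check Q = 51.01
Then change container volume by factor 0.5 (V_new/V_old).
Step 3:
                   C          B          M
  init         3.161     0.2853      1.169
  Δ          -0.1881    -0.1881    0.06269
  eq           2.973    0.09722      1.232
  solve Keq expr → x = 0.06269; check Q = 51.01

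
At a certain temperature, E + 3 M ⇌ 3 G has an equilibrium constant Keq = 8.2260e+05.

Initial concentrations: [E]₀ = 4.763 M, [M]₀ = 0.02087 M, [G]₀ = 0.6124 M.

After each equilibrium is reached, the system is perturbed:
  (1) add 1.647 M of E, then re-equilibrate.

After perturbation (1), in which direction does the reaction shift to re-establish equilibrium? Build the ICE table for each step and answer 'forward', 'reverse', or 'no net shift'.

Q₀ = 5305 vs Keq = 8.2260e+05 ⇒ Q<K, forward
Step 1:
                    E           M           G
  Initial       4.763     0.02087      0.6124
  Change    -0.005626    -0.01688     0.01688
  Equil         4.757    0.003993      0.6293
  solve Keq expr → x = 0.005626; check Q = 8.2260e+05
Then add 1.647 M of E.
Step 2:
                    E           M           G
  Initial       6.404    0.003993      0.6293
  Change  -1.2485e-04 -3.7456e-04  3.7456e-04
  Equil         6.404    0.003619      0.6297
  solve Keq expr → x = 1.2485e-04; check Q = 8.2260e+05

Direction: forward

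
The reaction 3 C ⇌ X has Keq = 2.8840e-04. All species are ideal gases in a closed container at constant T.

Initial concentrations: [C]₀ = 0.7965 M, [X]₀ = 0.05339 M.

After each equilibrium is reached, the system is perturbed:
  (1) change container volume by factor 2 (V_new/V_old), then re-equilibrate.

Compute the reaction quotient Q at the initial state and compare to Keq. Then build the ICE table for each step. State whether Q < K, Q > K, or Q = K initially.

Q₀ = 0.1057 vs Keq = 2.8840e-04 ⇒ Q>K, reverse
Step 1:
                   C          X
  I           0.7965    0.05339
  C           0.1594   -0.05314
  E           0.9559 2.5191e-04
  solve Keq expr → x = -0.05314; check Q = 2.8840e-04
Then change container volume by factor 2 (V_new/V_old).
Step 2:
                   C          X
  I            0.478 1.2596e-04
  C       2.8324e-04 -9.4412e-05
  E           0.4782 3.1545e-05
  solve Keq expr → x = -9.4412e-05; check Q = 2.8840e-04

Q₀ = 0.1057; Q > K (proceeds reverse)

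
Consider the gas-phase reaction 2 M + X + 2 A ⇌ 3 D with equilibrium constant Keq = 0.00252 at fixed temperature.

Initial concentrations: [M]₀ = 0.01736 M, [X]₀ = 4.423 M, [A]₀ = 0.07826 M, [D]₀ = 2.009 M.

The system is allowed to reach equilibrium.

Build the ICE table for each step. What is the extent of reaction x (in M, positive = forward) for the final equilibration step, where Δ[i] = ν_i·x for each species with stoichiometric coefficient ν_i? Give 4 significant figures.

Q₀ = 9.9322e+05 vs Keq = 0.00252 ⇒ Q>K, reverse
Step 1:
                   M          X          A          D
  I          0.01736      4.423    0.07826      2.009
  C            1.144     0.5718      1.144     -1.715
  E            1.161      4.995      1.222     0.2937
  solve Keq expr → x = -0.5718; check Q = 0.00252

x = -0.5718 M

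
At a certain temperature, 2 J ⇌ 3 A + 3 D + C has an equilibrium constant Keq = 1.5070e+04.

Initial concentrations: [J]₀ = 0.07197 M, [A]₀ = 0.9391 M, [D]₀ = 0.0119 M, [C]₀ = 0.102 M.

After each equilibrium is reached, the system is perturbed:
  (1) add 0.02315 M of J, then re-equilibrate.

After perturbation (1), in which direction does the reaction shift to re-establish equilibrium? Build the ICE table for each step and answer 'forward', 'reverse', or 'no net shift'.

Direction: forward

Q₀ = 2.7484e-05 vs Keq = 1.5070e+04 ⇒ Q<K, forward
Step 1:
                    J           A           D           C
  Initial     0.07197      0.9391      0.0119       0.102
  Change     -0.07184      0.1078      0.1078     0.03592
  Equil    1.3411e-04       1.047      0.1197      0.1379
  solve Keq expr → x = 0.03592; check Q = 1.5070e+04
Then add 0.02315 M of J.
Step 2:
                    J           A           D           C
  Initial     0.02328       1.047      0.1197      0.1379
  Change     -0.02307      0.0346      0.0346     0.01153
  Equil    2.1458e-04       1.081      0.1543      0.1495
  solve Keq expr → x = 0.01153; check Q = 1.5070e+04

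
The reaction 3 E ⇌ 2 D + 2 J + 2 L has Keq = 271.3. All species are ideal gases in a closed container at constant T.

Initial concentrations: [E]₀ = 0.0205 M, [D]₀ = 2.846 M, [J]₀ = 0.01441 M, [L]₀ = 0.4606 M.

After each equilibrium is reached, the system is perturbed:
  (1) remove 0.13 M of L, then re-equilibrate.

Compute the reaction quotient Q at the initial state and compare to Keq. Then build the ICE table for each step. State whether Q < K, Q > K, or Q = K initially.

Q₀ = 41.42; Q < K (proceeds forward)

Q₀ = 41.42 vs Keq = 271.3 ⇒ Q<K, forward
Step 1:
                    E           D           J           L
  I            0.0205       2.846     0.01441      0.4606
  C         -0.007141    0.004761    0.004761    0.004761
  E           0.01336       2.851     0.01917      0.4654
  solve Keq expr → x = 0.00238; check Q = 271.3
Then remove 0.13 M of L.
Step 2:
                    E           D           J           L
  I           0.01336       2.851     0.01917      0.3354
  C         -0.002076    0.001384    0.001384    0.001384
  E           0.01128       2.852     0.02055      0.3367
  solve Keq expr → x = 6.9191e-04; check Q = 271.3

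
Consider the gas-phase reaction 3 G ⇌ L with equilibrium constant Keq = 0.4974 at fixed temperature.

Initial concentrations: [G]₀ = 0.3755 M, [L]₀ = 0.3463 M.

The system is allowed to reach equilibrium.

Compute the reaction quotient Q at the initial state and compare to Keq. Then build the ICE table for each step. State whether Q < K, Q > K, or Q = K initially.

Q₀ = 6.541 vs Keq = 0.4974 ⇒ Q>K, reverse
Step 1:
                   G          L
  I           0.3755     0.3463
  C           0.3843    -0.1281
  E           0.7598     0.2182
  solve Keq expr → x = -0.1281; check Q = 0.4974

Q₀ = 6.541; Q > K (proceeds reverse)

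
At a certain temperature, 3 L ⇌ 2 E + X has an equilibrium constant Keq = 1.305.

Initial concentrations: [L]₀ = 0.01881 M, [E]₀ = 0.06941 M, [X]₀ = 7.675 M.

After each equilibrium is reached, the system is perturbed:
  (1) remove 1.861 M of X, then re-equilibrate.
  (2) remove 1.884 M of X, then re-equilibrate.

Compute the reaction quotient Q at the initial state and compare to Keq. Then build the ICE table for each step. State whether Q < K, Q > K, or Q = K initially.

Q₀ = 5556; Q > K (proceeds reverse)

Q₀ = 5556 vs Keq = 1.305 ⇒ Q>K, reverse
Step 1:
                  L         E         X
  init      0.01881   0.06941     7.675
  Δ         0.08376  -0.05584  -0.02792
  eq         0.1026   0.01357     7.647
  solve Keq expr → x = -0.02792; check Q = 1.305
Then remove 1.861 M of X.
Step 2:
                  L         E         X
  init       0.1026   0.01357     5.786
  Δ       -0.002271  0.001514 7.5707e-04
  eq         0.1003   0.01508     5.787
  solve Keq expr → x = 7.5707e-04; check Q = 1.305
Then remove 1.884 M of X.
Step 3:
                  L         E         X
  init       0.1003   0.01508     3.903
  Δ       -0.003494  0.002329  0.001165
  eq         0.0968   0.01741     3.904
  solve Keq expr → x = 0.001165; check Q = 1.305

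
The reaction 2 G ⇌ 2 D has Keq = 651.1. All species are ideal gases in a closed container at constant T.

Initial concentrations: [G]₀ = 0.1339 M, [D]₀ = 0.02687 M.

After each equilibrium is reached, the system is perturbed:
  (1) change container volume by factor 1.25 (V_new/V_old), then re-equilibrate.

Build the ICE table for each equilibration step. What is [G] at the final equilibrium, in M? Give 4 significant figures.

Q₀ = 0.04027 vs Keq = 651.1 ⇒ Q<K, forward
Step 1:
                  G         D
  I          0.1339   0.02687
  C         -0.1278    0.1278
  E        0.006063    0.1547
  solve Keq expr → x = 0.06392; check Q = 651.1
Then change container volume by factor 1.25 (V_new/V_old).
Step 2:
                  G         D
  I         0.00485    0.1238
  C               0         0
  E         0.00485    0.1238
  solve Keq expr → x = 0; check Q = 651.1

[G]_eq = 0.00485 M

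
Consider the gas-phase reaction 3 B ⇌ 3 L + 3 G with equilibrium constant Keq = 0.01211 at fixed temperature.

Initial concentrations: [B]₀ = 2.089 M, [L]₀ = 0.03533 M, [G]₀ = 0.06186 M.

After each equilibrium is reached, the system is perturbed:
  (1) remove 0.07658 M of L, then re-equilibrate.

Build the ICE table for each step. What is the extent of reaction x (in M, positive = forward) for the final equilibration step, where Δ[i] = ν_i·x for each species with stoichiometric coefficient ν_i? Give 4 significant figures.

x = 0.01128 M

Q₀ = 1.1451e-09 vs Keq = 0.01211 ⇒ Q<K, forward
Step 1:
                    B           L           G
  I             2.089     0.03533     0.06186
  C           -0.5467      0.5467      0.5467
  E             1.542       0.582      0.6085
  solve Keq expr → x = 0.1822; check Q = 0.01211
Then remove 0.07658 M of L.
Step 2:
                    B           L           G
  I             1.542      0.5054      0.6085
  C          -0.03383     0.03383     0.03383
  E             1.508      0.5393      0.6424
  solve Keq expr → x = 0.01128; check Q = 0.01211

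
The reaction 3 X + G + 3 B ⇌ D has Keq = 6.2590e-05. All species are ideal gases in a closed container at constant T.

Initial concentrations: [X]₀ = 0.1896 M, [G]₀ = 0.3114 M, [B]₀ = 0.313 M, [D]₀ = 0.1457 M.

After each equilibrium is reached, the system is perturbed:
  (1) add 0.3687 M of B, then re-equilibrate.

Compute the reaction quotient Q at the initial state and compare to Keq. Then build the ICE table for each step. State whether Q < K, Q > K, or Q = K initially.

Q₀ = 2239 vs Keq = 6.2590e-05 ⇒ Q>K, reverse
Step 1:
                  X         G         B         D
  Initial    0.1896    0.3114     0.313    0.1457
  Change     0.4371    0.1457    0.4371   -0.1457
  Equil      0.6267    0.4571    0.7501 2.9718e-06
  solve Keq expr → x = -0.1457; check Q = 6.2590e-05
Then add 0.3687 M of B.
Step 2:
                  X         G         B         D
  Initial    0.6267    0.4571     1.119 2.9718e-06
  Change  -2.0663e-05 -6.8876e-06 -2.0663e-05 6.8876e-06
  Equil      0.6267    0.4571     1.119 9.8593e-06
  solve Keq expr → x = 6.8876e-06; check Q = 6.2590e-05

Q₀ = 2239; Q > K (proceeds reverse)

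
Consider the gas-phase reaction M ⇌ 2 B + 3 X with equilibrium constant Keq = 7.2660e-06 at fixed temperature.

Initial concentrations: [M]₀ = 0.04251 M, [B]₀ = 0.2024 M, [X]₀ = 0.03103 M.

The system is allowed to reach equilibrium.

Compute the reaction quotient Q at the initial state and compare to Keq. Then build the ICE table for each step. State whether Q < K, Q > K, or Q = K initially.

Q₀ = 2.8792e-05; Q > K (proceeds reverse)

Q₀ = 2.8792e-05 vs Keq = 7.2660e-06 ⇒ Q>K, reverse
Step 1:
                   M          B          X
  Initial    0.04251     0.2024    0.03103
  Change    0.003475  -0.006951   -0.01043
  Equil      0.04599     0.1954     0.0206
  solve Keq expr → x = -0.003475; check Q = 7.2660e-06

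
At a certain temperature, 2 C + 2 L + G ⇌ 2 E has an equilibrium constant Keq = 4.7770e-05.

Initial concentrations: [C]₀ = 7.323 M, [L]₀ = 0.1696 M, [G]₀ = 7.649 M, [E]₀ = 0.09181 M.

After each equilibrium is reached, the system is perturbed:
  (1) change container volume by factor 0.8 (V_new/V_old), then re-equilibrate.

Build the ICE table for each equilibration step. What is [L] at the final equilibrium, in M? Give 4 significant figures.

Q₀ = 7.1441e-04 vs Keq = 4.7770e-05 ⇒ Q>K, reverse
Step 1:
                  C         L         G         E
  I           7.323    0.1696     7.649   0.09181
  C         0.05943   0.05943   0.02971  -0.05943
  E           7.382     0.229     7.679   0.03238
  solve Keq expr → x = -0.02971; check Q = 4.7770e-05
Then change container volume by factor 0.8 (V_new/V_old).
Step 2:
                  C         L         G         E
  I           9.228    0.2863     9.598   0.04048
  C        -0.01336  -0.01336 -0.006678   0.01336
  E           9.215    0.2729     9.592   0.05383
  solve Keq expr → x = 0.006678; check Q = 4.7770e-05

[L]_eq = 0.2729 M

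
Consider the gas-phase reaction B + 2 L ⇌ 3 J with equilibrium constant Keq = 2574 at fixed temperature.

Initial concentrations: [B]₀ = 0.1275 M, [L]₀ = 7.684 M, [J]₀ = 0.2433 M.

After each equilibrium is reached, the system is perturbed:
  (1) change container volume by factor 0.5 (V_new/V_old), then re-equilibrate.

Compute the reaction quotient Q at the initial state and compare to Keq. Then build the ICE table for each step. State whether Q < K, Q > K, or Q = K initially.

Q₀ = 0.001913; Q < K (proceeds forward)

Q₀ = 0.001913 vs Keq = 2574 ⇒ Q<K, forward
Step 1:
                   B          L          J
  Initial     0.1275      7.684     0.2433
  Change     -0.1275     -0.255     0.3825
  Equil   1.7251e-06      7.429     0.6258
  solve Keq expr → x = 0.1275; check Q = 2574
Then change container volume by factor 0.5 (V_new/V_old).
Step 2:
                   B          L          J
  Initial 3.4503e-06      14.86      1.252
  Change           0          0          0
  Equil   3.4503e-06      14.86      1.252
  solve Keq expr → x = 0; check Q = 2574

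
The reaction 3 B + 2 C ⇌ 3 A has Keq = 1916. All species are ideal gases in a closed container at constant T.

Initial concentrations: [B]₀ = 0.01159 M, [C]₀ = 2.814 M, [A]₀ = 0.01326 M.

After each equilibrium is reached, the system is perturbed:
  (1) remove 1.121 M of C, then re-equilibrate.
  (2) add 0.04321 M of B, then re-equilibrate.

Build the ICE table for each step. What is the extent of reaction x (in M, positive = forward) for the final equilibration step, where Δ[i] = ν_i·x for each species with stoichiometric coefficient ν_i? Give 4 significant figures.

x = 0.01362 M

Q₀ = 0.1891 vs Keq = 1916 ⇒ Q<K, forward
Step 1:
                    B           C           A
  I           0.01159       2.814     0.01326
  C          -0.01062   -0.007082     0.01062
  E        9.6638e-04       2.807     0.02388
  solve Keq expr → x = 0.003541; check Q = 1916
Then remove 1.121 M of C.
Step 2:
                    B           C           A
  I        9.6638e-04       1.686     0.02388
  C        3.6997e-04  2.4665e-04 -3.6997e-04
  E          0.001336       1.686     0.02351
  solve Keq expr → x = -1.2332e-04; check Q = 1916
Then add 0.04321 M of B.
Step 3:
                    B           C           A
  I           0.04455       1.686     0.02351
  C          -0.04085    -0.02723     0.04085
  E          0.003698       1.659     0.06436
  solve Keq expr → x = 0.01362; check Q = 1916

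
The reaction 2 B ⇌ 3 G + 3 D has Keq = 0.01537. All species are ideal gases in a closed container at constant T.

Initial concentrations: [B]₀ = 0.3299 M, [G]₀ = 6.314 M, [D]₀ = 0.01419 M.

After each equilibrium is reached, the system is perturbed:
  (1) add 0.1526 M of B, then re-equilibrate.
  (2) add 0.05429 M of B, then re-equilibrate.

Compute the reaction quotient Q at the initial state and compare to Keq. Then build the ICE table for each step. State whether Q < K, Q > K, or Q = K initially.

Q₀ = 0.006608; Q < K (proceeds forward)

Q₀ = 0.006608 vs Keq = 0.01537 ⇒ Q<K, forward
Step 1:
                   B          G          D
  Initial     0.3299      6.314    0.01419
  Change   -0.002989   0.004484   0.004484
  Equil       0.3269      6.318    0.01867
  solve Keq expr → x = 0.001495; check Q = 0.01537
Then add 0.1526 M of B.
Step 2:
                   B          G          D
  Initial     0.4795      6.318    0.01867
  Change    -0.00353   0.005295   0.005295
  Equil        0.476      6.324    0.02397
  solve Keq expr → x = 0.001765; check Q = 0.01537
Then add 0.05429 M of B.
Step 3:
                   B          G          D
  Initial     0.5303      6.324    0.02397
  Change   -0.001163   0.001745   0.001745
  Equil       0.5291      6.326    0.02571
  solve Keq expr → x = 5.8159e-04; check Q = 0.01537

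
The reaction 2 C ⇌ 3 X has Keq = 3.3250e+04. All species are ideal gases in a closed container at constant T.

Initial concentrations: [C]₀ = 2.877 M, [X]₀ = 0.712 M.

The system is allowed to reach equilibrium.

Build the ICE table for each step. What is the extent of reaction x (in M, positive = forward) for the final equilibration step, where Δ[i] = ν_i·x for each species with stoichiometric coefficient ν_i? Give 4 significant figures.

x = 1.408 M

Q₀ = 0.04361 vs Keq = 3.3250e+04 ⇒ Q<K, forward
Step 1:
                    C           X
  I             2.877       0.712
  C            -2.817       4.225
  E           0.06016       4.937
  solve Keq expr → x = 1.408; check Q = 3.3250e+04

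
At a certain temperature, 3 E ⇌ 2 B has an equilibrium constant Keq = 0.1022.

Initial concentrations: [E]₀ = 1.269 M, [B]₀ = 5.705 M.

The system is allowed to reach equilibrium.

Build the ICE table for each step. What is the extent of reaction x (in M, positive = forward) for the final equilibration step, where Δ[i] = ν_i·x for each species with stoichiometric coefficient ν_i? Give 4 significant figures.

Q₀ = 15.93 vs Keq = 0.1022 ⇒ Q>K, reverse
Step 1:
                  E         B
  Initial     1.269     5.705
  Change      3.525     -2.35
  Equil       4.794     3.355
  solve Keq expr → x = -1.175; check Q = 0.1022

x = -1.175 M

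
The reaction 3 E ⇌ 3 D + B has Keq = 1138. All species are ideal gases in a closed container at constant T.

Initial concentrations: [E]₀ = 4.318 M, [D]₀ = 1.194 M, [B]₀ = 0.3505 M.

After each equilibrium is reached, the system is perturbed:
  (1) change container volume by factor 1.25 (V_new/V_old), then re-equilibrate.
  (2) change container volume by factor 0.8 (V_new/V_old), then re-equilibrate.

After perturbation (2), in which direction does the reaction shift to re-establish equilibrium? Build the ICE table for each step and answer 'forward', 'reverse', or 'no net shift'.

Direction: reverse

Q₀ = 0.007411 vs Keq = 1138 ⇒ Q<K, forward
Step 1:
                  E         D         B
  init        4.318     1.194    0.3505
  Δ          -3.762     3.762     1.254
  eq         0.5558     4.956     1.605
  solve Keq expr → x = 1.254; check Q = 1138
Then change container volume by factor 1.25 (V_new/V_old).
Step 2:
                  E         D         B
  init       0.4446     3.965     1.284
  Δ        -0.02796   0.02796  0.009319
  eq         0.4167     3.993     1.293
  solve Keq expr → x = 0.009319; check Q = 1138
Then change container volume by factor 0.8 (V_new/V_old).
Step 3:
                  E         D         B
  init       0.5208     4.991     1.616
  Δ         0.03495  -0.03495  -0.01165
  eq         0.5558     4.956     1.605
  solve Keq expr → x = -0.01165; check Q = 1138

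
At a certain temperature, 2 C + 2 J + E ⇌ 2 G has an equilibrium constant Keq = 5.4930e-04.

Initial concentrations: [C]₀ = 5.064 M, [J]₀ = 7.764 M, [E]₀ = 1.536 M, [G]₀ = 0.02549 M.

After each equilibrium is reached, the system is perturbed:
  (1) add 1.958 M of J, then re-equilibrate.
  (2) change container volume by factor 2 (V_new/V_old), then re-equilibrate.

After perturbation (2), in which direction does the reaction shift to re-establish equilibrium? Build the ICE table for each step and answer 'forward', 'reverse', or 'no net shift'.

Q₀ = 2.7365e-07 vs Keq = 5.4930e-04 ⇒ Q<K, forward
Step 1:
                    C           J           E           G
  Initial       5.064       7.764       1.536     0.02549
  Change      -0.7422     -0.7422     -0.3711      0.7422
  Equil         4.322       7.022       1.165      0.7677
  solve Keq expr → x = 0.3711; check Q = 5.4930e-04
Then add 1.958 M of J.
Step 2:
                    C           J           E           G
  Initial       4.322        8.98       1.165      0.7677
  Change      -0.1393     -0.1393    -0.06965      0.1393
  Equil         4.183       8.841       1.095       0.907
  solve Keq expr → x = 0.06965; check Q = 5.4930e-04
Then change container volume by factor 2 (V_new/V_old).
Step 3:
                    C           J           E           G
  Initial       2.091        4.42      0.5476      0.4535
  Change       0.2445      0.2445      0.1222     -0.2445
  Equil         2.336       4.665      0.6699       0.209
  solve Keq expr → x = -0.1222; check Q = 5.4930e-04

Direction: reverse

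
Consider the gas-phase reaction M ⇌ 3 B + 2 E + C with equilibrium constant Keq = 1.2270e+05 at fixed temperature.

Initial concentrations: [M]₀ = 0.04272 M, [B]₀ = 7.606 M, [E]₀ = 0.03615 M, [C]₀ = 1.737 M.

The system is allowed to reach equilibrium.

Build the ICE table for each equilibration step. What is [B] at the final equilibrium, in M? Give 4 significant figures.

[B]_eq = 7.734 M

Q₀ = 23.38 vs Keq = 1.2270e+05 ⇒ Q<K, forward
Step 1:
                   M          B          E          C
  init       0.04272      7.606    0.03615      1.737
  Δ         -0.04262     0.1279    0.08524    0.04262
  eq      9.8868e-05      7.734     0.1214       1.78
  solve Keq expr → x = 0.04262; check Q = 1.2270e+05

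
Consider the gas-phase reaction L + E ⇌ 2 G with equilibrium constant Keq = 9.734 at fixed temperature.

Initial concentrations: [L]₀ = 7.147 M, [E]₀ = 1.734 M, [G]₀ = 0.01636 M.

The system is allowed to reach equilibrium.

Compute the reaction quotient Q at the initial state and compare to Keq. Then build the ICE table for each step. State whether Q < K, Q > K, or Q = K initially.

Q₀ = 2.1597e-05; Q < K (proceeds forward)

Q₀ = 2.1597e-05 vs Keq = 9.734 ⇒ Q<K, forward
Step 1:
                   L          E          G
  init         7.147      1.734    0.01636
  Δ           -1.555     -1.555      3.109
  eq           5.592     0.1794      3.125
  solve Keq expr → x = 1.555; check Q = 9.734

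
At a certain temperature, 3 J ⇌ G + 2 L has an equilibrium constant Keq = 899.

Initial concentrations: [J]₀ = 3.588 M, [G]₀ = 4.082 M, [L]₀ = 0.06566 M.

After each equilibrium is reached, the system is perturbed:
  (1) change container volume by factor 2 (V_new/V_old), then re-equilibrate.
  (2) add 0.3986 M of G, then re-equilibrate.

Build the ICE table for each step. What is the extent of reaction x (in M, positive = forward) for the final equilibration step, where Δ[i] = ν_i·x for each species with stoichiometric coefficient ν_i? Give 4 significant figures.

Q₀ = 3.8099e-04 vs Keq = 899 ⇒ Q<K, forward
Step 1:
                  J         G         L
  init        3.588     4.082   0.06566
  Δ           -3.28     1.093     2.187
  eq          0.308     5.175     2.252
  solve Keq expr → x = 1.093; check Q = 899
Then change container volume by factor 2 (V_new/V_old).
Step 2:
                  J         G         L
  init        0.154     2.588     1.126
  Δ               0         0         0
  eq          0.154     2.588     1.126
  solve Keq expr → x = 0; check Q = 899
Then add 0.3986 M of G.
Step 3:
                  J         G         L
  init        0.154     2.986     1.126
  Δ         0.00704 -0.002347 -0.004694
  eq          0.161     2.984     1.121
  solve Keq expr → x = -0.002347; check Q = 899

x = -0.002347 M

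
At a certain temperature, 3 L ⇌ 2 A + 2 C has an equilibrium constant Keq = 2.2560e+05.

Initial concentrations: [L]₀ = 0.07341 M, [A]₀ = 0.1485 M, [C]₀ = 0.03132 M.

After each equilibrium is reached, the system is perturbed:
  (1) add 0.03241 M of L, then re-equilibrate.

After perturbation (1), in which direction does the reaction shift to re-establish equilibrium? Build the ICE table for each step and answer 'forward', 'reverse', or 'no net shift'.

Direction: forward

Q₀ = 0.05468 vs Keq = 2.2560e+05 ⇒ Q<K, forward
Step 1:
                    L           A           C
  init        0.07341      0.1485     0.03132
  Δ          -0.07238     0.04825     0.04825
  eq         0.001028      0.1968     0.07957
  solve Keq expr → x = 0.02413; check Q = 2.2560e+05
Then add 0.03241 M of L.
Step 2:
                    L           A           C
  init        0.03344      0.1968     0.07957
  Δ          -0.03215     0.02143     0.02143
  eq         0.001291      0.2182       0.101
  solve Keq expr → x = 0.01072; check Q = 2.2560e+05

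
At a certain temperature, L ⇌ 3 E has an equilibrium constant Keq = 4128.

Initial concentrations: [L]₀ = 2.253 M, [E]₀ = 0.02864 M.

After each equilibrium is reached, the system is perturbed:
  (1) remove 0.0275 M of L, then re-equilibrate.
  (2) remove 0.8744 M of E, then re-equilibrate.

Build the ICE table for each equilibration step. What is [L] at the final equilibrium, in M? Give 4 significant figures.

[L]_eq = 0.04478 M

Q₀ = 1.0427e-05 vs Keq = 4128 ⇒ Q<K, forward
Step 1:
                   L          E
  I            2.253    0.02864
  C           -2.184      6.552
  E          0.06903      6.581
  solve Keq expr → x = 2.184; check Q = 4128
Then remove 0.0275 M of L.
Step 2:
                   L          E
  I          0.04153      6.581
  C          0.02515   -0.07546
  E          0.06668      6.505
  solve Keq expr → x = -0.02515; check Q = 4128
Then remove 0.8744 M of E.
Step 3:
                   L          E
  I          0.06668      5.631
  C         -0.02191    0.06572
  E          0.04478      5.696
  solve Keq expr → x = 0.02191; check Q = 4128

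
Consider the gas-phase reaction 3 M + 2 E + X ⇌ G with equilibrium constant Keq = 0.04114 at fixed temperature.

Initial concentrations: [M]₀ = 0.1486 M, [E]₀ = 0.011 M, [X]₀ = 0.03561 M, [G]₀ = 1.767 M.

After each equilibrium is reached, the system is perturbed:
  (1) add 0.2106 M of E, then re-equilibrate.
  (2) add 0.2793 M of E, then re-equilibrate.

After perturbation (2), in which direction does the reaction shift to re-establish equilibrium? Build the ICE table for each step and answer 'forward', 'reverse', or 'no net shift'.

Direction: forward

Q₀ = 1.2497e+08 vs Keq = 0.04114 ⇒ Q>K, reverse
Step 1:
                    M           E           X           G
  Initial      0.1486       0.011     0.03561       1.767
  Change         2.25         1.5      0.7499     -0.7499
  Equil         2.398       1.511      0.7855       1.017
  solve Keq expr → x = -0.7499; check Q = 0.04114
Then add 0.2106 M of E.
Step 2:
                    M           E           X           G
  Initial       2.398       1.721      0.7855       1.017
  Change     -0.09255     -0.0617    -0.03085     0.03085
  Equil         2.306        1.66      0.7546       1.048
  solve Keq expr → x = 0.03085; check Q = 0.04114
Then add 0.2793 M of E.
Step 3:
                    M           E           X           G
  Initial       2.306       1.939      0.7546       1.048
  Change      -0.1111    -0.07406    -0.03703     0.03703
  Equil         2.195       1.865      0.7176       1.085
  solve Keq expr → x = 0.03703; check Q = 0.04114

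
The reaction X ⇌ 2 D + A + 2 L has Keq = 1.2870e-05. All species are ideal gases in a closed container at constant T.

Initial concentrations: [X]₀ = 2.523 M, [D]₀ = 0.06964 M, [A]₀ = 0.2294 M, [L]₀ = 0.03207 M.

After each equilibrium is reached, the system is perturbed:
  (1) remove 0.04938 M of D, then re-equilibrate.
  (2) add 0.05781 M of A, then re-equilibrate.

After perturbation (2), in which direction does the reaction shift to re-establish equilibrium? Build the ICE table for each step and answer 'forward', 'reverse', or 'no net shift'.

Q₀ = 4.5351e-07 vs Keq = 1.2870e-05 ⇒ Q<K, forward
Step 1:
                    X           D           A           L
  init          2.523     0.06964      0.2294     0.03207
  Δ          -0.02823     0.05646     0.02823     0.05646
  eq            2.495      0.1261      0.2576     0.08853
  solve Keq expr → x = 0.02823; check Q = 1.2870e-05
Then remove 0.04938 M of D.
Step 2:
                    X           D           A           L
  init          2.495     0.07672      0.2576     0.08853
  Δ          -0.01099     0.02199     0.01099     0.02199
  eq            2.484     0.09871      0.2686      0.1105
  solve Keq expr → x = 0.01099; check Q = 1.2870e-05
Then add 0.05781 M of A.
Step 3:
                    X           D           A           L
  init          2.484     0.09871      0.3264      0.1105
  Δ          0.002377   -0.004754   -0.002377   -0.004754
  eq            2.486     0.09395      0.3241      0.1058
  solve Keq expr → x = -0.002377; check Q = 1.2870e-05

Direction: reverse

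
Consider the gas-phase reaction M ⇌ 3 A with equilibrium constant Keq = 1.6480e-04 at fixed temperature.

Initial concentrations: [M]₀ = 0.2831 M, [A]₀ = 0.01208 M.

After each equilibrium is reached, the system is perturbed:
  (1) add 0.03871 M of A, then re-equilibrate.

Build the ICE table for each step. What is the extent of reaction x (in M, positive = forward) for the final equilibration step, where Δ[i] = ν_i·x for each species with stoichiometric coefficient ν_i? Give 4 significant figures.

Q₀ = 6.2267e-06 vs Keq = 1.6480e-04 ⇒ Q<K, forward
Step 1:
                    M           A
  init         0.2831     0.01208
  Δ         -0.007861     0.02358
  eq           0.2752     0.03566
  solve Keq expr → x = 0.007861; check Q = 1.6480e-04
Then add 0.03871 M of A.
Step 2:
                    M           A
  init         0.2752     0.07437
  Δ           0.01272    -0.03817
  eq            0.288      0.0362
  solve Keq expr → x = -0.01272; check Q = 1.6480e-04

x = -0.01272 M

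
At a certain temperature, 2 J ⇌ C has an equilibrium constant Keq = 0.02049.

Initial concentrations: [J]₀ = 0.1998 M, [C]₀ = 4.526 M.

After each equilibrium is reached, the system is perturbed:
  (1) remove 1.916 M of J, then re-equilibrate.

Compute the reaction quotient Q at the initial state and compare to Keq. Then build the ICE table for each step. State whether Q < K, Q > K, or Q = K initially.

Q₀ = 113.4; Q > K (proceeds reverse)

Q₀ = 113.4 vs Keq = 0.02049 ⇒ Q>K, reverse
Step 1:
                  J         C
  Initial    0.1998     4.526
  Change      6.954    -3.477
  Equil       7.154     1.049
  solve Keq expr → x = -3.477; check Q = 0.02049
Then remove 1.916 M of J.
Step 2:
                  J         C
  Initial     5.238     1.049
  Change      0.668    -0.334
  Equil       5.906    0.7148
  solve Keq expr → x = -0.334; check Q = 0.02049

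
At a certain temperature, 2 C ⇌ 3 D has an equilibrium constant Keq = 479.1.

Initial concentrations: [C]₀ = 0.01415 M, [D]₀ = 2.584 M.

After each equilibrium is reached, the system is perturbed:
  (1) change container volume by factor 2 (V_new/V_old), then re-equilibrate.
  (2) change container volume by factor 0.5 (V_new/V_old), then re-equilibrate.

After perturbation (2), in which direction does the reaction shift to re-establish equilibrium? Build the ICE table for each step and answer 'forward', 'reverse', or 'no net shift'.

Q₀ = 8.6172e+04 vs Keq = 479.1 ⇒ Q>K, reverse
Step 1:
                    C           D
  Initial     0.01415       2.584
  Change       0.1512     -0.2268
  Equil        0.1653       2.357
  solve Keq expr → x = -0.0756; check Q = 479.1
Then change container volume by factor 2 (V_new/V_old).
Step 2:
                    C           D
  Initial     0.08267       1.179
  Change     -0.02177     0.03265
  Equil        0.0609       1.211
  solve Keq expr → x = 0.01088; check Q = 479.1
Then change container volume by factor 0.5 (V_new/V_old).
Step 3:
                    C           D
  Initial      0.1218       2.423
  Change      0.04354     -0.0653
  Equil        0.1653       2.357
  solve Keq expr → x = -0.02177; check Q = 479.1

Direction: reverse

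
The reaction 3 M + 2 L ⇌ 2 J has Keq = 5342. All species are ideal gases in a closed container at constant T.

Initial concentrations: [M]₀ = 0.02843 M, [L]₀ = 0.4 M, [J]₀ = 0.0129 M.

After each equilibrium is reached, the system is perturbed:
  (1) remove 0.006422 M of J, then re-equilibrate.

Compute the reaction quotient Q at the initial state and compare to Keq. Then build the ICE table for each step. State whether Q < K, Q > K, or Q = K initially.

Q₀ = 45.26 vs Keq = 5342 ⇒ Q<K, forward
Step 1:
                  M         L         J
  init      0.02843       0.4    0.0129
  Δ        -0.01907  -0.01272   0.01272
  eq       0.009356    0.3873   0.02562
  solve Keq expr → x = 0.006358; check Q = 5342
Then remove 0.006422 M of J.
Step 2:
                  M         L         J
  init     0.009356    0.3873   0.01919
  Δ        -0.00138 -9.2015e-04 9.2015e-04
  eq       0.007976    0.3864   0.02011
  solve Keq expr → x = 4.6007e-04; check Q = 5342

Q₀ = 45.26; Q < K (proceeds forward)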